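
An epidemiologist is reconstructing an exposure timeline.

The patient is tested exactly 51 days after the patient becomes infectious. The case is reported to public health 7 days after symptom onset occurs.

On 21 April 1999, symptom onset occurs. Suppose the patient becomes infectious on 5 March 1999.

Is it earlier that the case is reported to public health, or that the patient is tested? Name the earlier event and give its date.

Symptom onset occurs: Apr 21, 1999.
The case is reported to public health: Apr 21, 1999 + 7 days = Apr 28, 1999.
The patient becomes infectious: Mar 5, 1999.
The patient is tested: Mar 5, 1999 + 51 days = Apr 25, 1999.
Comparing: the case is reported to public health on Apr 28, 1999 vs the patient is tested on Apr 25, 1999. Earlier: the patient is tested.

The patient is tested — 25 April 1999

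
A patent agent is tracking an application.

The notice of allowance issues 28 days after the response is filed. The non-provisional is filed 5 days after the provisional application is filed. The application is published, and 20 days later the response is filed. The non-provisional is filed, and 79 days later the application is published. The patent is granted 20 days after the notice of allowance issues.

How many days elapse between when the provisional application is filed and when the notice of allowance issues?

132 days

Causal path: the provisional application is filed → the non-provisional is filed → the application is published → the response is filed → the notice of allowance issues.
Total delay along the path: 5 + 79 + 20 + 28 = 132 days.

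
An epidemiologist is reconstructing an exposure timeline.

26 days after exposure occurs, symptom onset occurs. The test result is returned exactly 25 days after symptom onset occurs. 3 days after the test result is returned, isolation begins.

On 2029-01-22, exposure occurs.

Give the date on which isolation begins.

2029-03-17

Exposure occurs: Jan 22, 2029.
Symptom onset occurs: Jan 22, 2029 + 26 days = Feb 17, 2029.
The test result is returned: Feb 17, 2029 + 25 days = Mar 14, 2029.
Isolation begins: Mar 14, 2029 + 3 days = Mar 17, 2029.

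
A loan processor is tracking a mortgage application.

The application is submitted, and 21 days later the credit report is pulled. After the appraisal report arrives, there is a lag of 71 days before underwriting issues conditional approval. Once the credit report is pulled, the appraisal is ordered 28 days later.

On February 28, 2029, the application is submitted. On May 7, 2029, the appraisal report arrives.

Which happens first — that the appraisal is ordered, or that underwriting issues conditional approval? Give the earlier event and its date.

The appraisal is ordered — April 18, 2029

The application is submitted: Feb 28, 2029.
The credit report is pulled: Feb 28, 2029 + 21 days = Mar 21, 2029.
The appraisal is ordered: Mar 21, 2029 + 28 days = Apr 18, 2029.
The appraisal report arrives: May 7, 2029.
Underwriting issues conditional approval: May 7, 2029 + 71 days = Jul 17, 2029.
Comparing: the appraisal is ordered on Apr 18, 2029 vs underwriting issues conditional approval on Jul 17, 2029. Earlier: the appraisal is ordered.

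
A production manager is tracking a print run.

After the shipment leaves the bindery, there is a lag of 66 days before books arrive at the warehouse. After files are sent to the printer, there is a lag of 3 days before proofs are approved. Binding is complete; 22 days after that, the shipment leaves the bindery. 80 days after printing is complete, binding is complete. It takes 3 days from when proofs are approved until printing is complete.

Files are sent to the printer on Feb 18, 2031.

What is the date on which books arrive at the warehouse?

Aug 11, 2031

Files are sent to the printer: Feb 18, 2031.
Proofs are approved: Feb 18, 2031 + 3 days = Feb 21, 2031.
Printing is complete: Feb 21, 2031 + 3 days = Feb 24, 2031.
Binding is complete: Feb 24, 2031 + 80 days = May 15, 2031.
The shipment leaves the bindery: May 15, 2031 + 22 days = Jun 6, 2031.
Books arrive at the warehouse: Jun 6, 2031 + 66 days = Aug 11, 2031.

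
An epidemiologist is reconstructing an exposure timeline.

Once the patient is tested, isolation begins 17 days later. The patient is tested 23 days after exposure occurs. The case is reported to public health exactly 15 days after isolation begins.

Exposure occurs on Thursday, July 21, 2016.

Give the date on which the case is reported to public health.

Wednesday, September 14, 2016

Exposure occurs: Jul 21, 2016.
The patient is tested: Jul 21, 2016 + 23 days = Aug 13, 2016.
Isolation begins: Aug 13, 2016 + 17 days = Aug 30, 2016.
The case is reported to public health: Aug 30, 2016 + 15 days = Sep 14, 2016.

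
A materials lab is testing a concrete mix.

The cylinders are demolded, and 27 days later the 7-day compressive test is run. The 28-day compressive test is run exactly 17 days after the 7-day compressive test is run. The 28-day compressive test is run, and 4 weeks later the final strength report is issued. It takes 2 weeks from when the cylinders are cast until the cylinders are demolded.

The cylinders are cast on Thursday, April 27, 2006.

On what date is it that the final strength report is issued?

The cylinders are cast: Apr 27, 2006.
The cylinders are demolded: Apr 27, 2006 + 2 weeks = May 11, 2006.
The 7-day compressive test is run: May 11, 2006 + 27 days = Jun 7, 2006.
The 28-day compressive test is run: Jun 7, 2006 + 17 days = Jun 24, 2006.
The final strength report is issued: Jun 24, 2006 + 4 weeks = Jul 22, 2006.

Saturday, July 22, 2006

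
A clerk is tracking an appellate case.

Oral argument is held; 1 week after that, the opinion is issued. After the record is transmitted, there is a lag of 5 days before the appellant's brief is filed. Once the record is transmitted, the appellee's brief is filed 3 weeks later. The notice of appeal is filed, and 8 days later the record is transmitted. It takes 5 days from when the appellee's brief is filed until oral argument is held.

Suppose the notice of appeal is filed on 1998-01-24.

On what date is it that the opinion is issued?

1998-03-06

The notice of appeal is filed: Jan 24, 1998.
The record is transmitted: Jan 24, 1998 + 8 days = Feb 1, 1998.
The appellee's brief is filed: Feb 1, 1998 + 3 weeks = Feb 22, 1998.
Oral argument is held: Feb 22, 1998 + 5 days = Feb 27, 1998.
The opinion is issued: Feb 27, 1998 + 1 week = Mar 6, 1998.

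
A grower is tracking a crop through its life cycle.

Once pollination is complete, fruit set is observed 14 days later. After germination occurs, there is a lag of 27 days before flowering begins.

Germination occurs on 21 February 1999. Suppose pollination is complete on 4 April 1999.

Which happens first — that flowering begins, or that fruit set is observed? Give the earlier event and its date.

Germination occurs: Feb 21, 1999.
Flowering begins: Feb 21, 1999 + 27 days = Mar 20, 1999.
Pollination is complete: Apr 4, 1999.
Fruit set is observed: Apr 4, 1999 + 14 days = Apr 18, 1999.
Comparing: flowering begins on Mar 20, 1999 vs fruit set is observed on Apr 18, 1999. Earlier: flowering begins.

Flowering begins — 20 March 1999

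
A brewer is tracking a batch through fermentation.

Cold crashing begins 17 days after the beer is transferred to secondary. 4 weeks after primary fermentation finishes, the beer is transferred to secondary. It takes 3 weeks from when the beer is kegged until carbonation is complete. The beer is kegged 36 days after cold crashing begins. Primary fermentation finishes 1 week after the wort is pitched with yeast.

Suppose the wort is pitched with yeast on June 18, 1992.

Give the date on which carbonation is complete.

The wort is pitched with yeast: Jun 18, 1992.
Primary fermentation finishes: Jun 18, 1992 + 1 week = Jun 25, 1992.
The beer is transferred to secondary: Jun 25, 1992 + 4 weeks = Jul 23, 1992.
Cold crashing begins: Jul 23, 1992 + 17 days = Aug 9, 1992.
The beer is kegged: Aug 9, 1992 + 36 days = Sep 14, 1992.
Carbonation is complete: Sep 14, 1992 + 3 weeks = Oct 5, 1992.

October 5, 1992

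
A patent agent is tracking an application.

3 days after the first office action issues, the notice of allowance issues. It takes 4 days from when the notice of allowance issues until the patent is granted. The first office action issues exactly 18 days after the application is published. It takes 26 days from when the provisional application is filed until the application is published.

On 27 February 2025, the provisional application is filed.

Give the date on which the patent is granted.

19 April 2025

The provisional application is filed: Feb 27, 2025.
The application is published: Feb 27, 2025 + 26 days = Mar 25, 2025.
The first office action issues: Mar 25, 2025 + 18 days = Apr 12, 2025.
The notice of allowance issues: Apr 12, 2025 + 3 days = Apr 15, 2025.
The patent is granted: Apr 15, 2025 + 4 days = Apr 19, 2025.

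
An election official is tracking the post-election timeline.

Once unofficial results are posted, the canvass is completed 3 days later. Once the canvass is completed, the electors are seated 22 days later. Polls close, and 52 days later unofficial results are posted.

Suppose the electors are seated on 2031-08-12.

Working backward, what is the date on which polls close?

2031-05-27

The electors are seated: Aug 12, 2031.
The canvass is completed: Aug 12, 2031 − 22 days = Jul 21, 2031.
Unofficial results are posted: Jul 21, 2031 − 3 days = Jul 18, 2031.
Polls close: Jul 18, 2031 − 52 days = May 27, 2031.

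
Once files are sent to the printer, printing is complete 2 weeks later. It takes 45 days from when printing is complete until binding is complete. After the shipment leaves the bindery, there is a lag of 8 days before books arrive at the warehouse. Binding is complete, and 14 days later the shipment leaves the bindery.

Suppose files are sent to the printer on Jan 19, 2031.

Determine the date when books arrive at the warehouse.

Apr 10, 2031

Files are sent to the printer: Jan 19, 2031.
Printing is complete: Jan 19, 2031 + 2 weeks = Feb 2, 2031.
Binding is complete: Feb 2, 2031 + 45 days = Mar 19, 2031.
The shipment leaves the bindery: Mar 19, 2031 + 14 days = Apr 2, 2031.
Books arrive at the warehouse: Apr 2, 2031 + 8 days = Apr 10, 2031.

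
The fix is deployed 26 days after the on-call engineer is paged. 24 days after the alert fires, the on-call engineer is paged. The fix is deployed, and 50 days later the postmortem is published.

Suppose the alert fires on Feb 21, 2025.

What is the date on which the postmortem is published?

The alert fires: Feb 21, 2025.
The on-call engineer is paged: Feb 21, 2025 + 24 days = Mar 17, 2025.
The fix is deployed: Mar 17, 2025 + 26 days = Apr 12, 2025.
The postmortem is published: Apr 12, 2025 + 50 days = Jun 1, 2025.

Jun 1, 2025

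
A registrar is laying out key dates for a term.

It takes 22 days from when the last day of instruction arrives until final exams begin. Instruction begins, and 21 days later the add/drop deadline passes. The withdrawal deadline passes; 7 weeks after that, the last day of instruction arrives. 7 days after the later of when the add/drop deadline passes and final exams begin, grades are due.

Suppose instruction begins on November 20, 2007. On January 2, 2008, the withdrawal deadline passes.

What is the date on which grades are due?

March 20, 2008

Instruction begins: Nov 20, 2007.
The add/drop deadline passes: Nov 20, 2007 + 21 days = Dec 11, 2007.
The withdrawal deadline passes: Jan 2, 2008.
The last day of instruction arrives: Jan 2, 2008 + 7 weeks = Feb 20, 2008.
Final exams begin: Feb 20, 2008 + 22 days = Mar 13, 2008.
Both prerequisites met — the add/drop deadline passes (Dec 11, 2007), final exams begin (Mar 13, 2008); the later is Mar 13, 2008.
Grades are due: Mar 13, 2008 + 7 days = Mar 20, 2008.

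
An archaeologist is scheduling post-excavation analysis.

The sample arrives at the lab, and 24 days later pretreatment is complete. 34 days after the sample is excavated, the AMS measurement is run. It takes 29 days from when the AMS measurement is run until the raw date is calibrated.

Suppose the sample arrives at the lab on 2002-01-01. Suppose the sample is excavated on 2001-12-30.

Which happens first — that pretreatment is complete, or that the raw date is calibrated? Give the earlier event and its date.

Pretreatment is complete — 2002-01-25

The sample arrives at the lab: Jan 1, 2002.
Pretreatment is complete: Jan 1, 2002 + 24 days = Jan 25, 2002.
The sample is excavated: Dec 30, 2001.
The AMS measurement is run: Dec 30, 2001 + 34 days = Feb 2, 2002.
The raw date is calibrated: Feb 2, 2002 + 29 days = Mar 3, 2002.
Comparing: pretreatment is complete on Jan 25, 2002 vs the raw date is calibrated on Mar 3, 2002. Earlier: pretreatment is complete.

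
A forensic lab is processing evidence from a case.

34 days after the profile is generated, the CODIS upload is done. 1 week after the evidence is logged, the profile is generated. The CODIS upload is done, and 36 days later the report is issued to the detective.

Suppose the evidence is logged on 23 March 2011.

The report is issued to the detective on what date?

8 June 2011

The evidence is logged: Mar 23, 2011.
The profile is generated: Mar 23, 2011 + 1 week = Mar 30, 2011.
The CODIS upload is done: Mar 30, 2011 + 34 days = May 3, 2011.
The report is issued to the detective: May 3, 2011 + 36 days = Jun 8, 2011.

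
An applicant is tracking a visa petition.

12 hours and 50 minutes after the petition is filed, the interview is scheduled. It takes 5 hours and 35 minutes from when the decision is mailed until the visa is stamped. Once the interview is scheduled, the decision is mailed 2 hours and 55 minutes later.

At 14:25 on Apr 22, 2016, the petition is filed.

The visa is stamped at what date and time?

The petition is filed: 14:25 Apr 22, 2016.
The interview is scheduled: 14:25 Apr 22, 2016 + 12h50m = 03:15 Apr 23, 2016.
The decision is mailed: 03:15 Apr 23, 2016 + 2h55m = 06:10 Apr 23, 2016.
The visa is stamped: 06:10 Apr 23, 2016 + 5h35m = 11:45 Apr 23, 2016.

11:45 on Apr 23, 2016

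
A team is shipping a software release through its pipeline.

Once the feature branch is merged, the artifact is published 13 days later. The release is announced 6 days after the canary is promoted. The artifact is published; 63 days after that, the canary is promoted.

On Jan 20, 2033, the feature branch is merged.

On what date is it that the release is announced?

Apr 12, 2033

The feature branch is merged: Jan 20, 2033.
The artifact is published: Jan 20, 2033 + 13 days = Feb 2, 2033.
The canary is promoted: Feb 2, 2033 + 63 days = Apr 6, 2033.
The release is announced: Apr 6, 2033 + 6 days = Apr 12, 2033.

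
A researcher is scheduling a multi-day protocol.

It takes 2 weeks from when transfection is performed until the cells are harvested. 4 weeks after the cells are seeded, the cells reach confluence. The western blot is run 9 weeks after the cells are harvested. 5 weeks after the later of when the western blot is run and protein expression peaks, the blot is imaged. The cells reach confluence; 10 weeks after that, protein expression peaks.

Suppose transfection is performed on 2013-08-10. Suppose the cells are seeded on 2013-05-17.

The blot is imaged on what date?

2013-11-30

Transfection is performed: Aug 10, 2013.
The cells are harvested: Aug 10, 2013 + 2 weeks = Aug 24, 2013.
The western blot is run: Aug 24, 2013 + 9 weeks = Oct 26, 2013.
The cells are seeded: May 17, 2013.
The cells reach confluence: May 17, 2013 + 4 weeks = Jun 14, 2013.
Protein expression peaks: Jun 14, 2013 + 10 weeks = Aug 23, 2013.
Both prerequisites met — the western blot is run (Oct 26, 2013), protein expression peaks (Aug 23, 2013); the later is Oct 26, 2013.
The blot is imaged: Oct 26, 2013 + 5 weeks = Nov 30, 2013.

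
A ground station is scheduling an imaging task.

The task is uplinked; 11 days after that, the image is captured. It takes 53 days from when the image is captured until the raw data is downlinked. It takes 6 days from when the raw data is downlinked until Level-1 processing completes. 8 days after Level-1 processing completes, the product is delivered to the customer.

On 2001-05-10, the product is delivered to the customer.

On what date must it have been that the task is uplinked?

The product is delivered to the customer: May 10, 2001.
Level-1 processing completes: May 10, 2001 − 8 days = May 2, 2001.
The raw data is downlinked: May 2, 2001 − 6 days = Apr 26, 2001.
The image is captured: Apr 26, 2001 − 53 days = Mar 4, 2001.
The task is uplinked: Mar 4, 2001 − 11 days = Feb 21, 2001.

2001-02-21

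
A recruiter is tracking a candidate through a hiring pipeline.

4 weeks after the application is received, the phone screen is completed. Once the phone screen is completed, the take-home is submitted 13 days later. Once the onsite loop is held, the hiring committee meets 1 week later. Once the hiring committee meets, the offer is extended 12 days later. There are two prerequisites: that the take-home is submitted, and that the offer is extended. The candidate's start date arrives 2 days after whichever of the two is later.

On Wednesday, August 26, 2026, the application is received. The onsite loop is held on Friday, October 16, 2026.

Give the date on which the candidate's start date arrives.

The application is received: Aug 26, 2026.
The phone screen is completed: Aug 26, 2026 + 4 weeks = Sep 23, 2026.
The take-home is submitted: Sep 23, 2026 + 13 days = Oct 6, 2026.
The onsite loop is held: Oct 16, 2026.
The hiring committee meets: Oct 16, 2026 + 1 week = Oct 23, 2026.
The offer is extended: Oct 23, 2026 + 12 days = Nov 4, 2026.
Both prerequisites met — the take-home is submitted (Oct 6, 2026), the offer is extended (Nov 4, 2026); the later is Nov 4, 2026.
The candidate's start date arrives: Nov 4, 2026 + 2 days = Nov 6, 2026.

Friday, November 6, 2026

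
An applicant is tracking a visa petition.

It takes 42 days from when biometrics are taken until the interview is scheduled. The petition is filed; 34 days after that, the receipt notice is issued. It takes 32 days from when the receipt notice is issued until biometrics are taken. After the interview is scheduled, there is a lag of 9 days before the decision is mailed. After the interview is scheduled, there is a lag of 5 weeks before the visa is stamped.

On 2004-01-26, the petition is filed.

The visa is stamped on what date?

The petition is filed: Jan 26, 2004.
The receipt notice is issued: Jan 26, 2004 + 34 days = Feb 29, 2004.
Biometrics are taken: Feb 29, 2004 + 32 days = Apr 1, 2004.
The interview is scheduled: Apr 1, 2004 + 42 days = May 13, 2004.
The visa is stamped: May 13, 2004 + 5 weeks = Jun 17, 2004.

2004-06-17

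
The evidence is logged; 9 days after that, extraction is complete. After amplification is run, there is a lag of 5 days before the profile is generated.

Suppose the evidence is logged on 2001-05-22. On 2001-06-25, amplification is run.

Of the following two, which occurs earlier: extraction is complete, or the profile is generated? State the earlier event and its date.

Extraction is complete — 2001-05-31

The evidence is logged: May 22, 2001.
Extraction is complete: May 22, 2001 + 9 days = May 31, 2001.
Amplification is run: Jun 25, 2001.
The profile is generated: Jun 25, 2001 + 5 days = Jun 30, 2001.
Comparing: extraction is complete on May 31, 2001 vs the profile is generated on Jun 30, 2001. Earlier: extraction is complete.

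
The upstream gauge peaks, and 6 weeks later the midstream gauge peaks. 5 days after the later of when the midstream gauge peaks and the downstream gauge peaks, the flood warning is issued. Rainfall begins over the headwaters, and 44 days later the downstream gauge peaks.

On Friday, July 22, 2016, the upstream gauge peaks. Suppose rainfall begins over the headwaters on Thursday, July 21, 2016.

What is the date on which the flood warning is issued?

The upstream gauge peaks: Jul 22, 2016.
The midstream gauge peaks: Jul 22, 2016 + 6 weeks = Sep 2, 2016.
Rainfall begins over the headwaters: Jul 21, 2016.
The downstream gauge peaks: Jul 21, 2016 + 44 days = Sep 3, 2016.
Both prerequisites met — the midstream gauge peaks (Sep 2, 2016), the downstream gauge peaks (Sep 3, 2016); the later is Sep 3, 2016.
The flood warning is issued: Sep 3, 2016 + 5 days = Sep 8, 2016.

Thursday, September 8, 2016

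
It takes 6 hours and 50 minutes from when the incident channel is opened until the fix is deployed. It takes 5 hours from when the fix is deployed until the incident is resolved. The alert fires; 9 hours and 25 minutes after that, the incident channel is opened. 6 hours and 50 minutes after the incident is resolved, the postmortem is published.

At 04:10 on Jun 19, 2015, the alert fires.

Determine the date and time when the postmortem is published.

08:15 on Jun 20, 2015

The alert fires: 04:10 Jun 19, 2015.
The incident channel is opened: 04:10 Jun 19, 2015 + 9h25m = 13:35 Jun 19, 2015.
The fix is deployed: 13:35 Jun 19, 2015 + 6h50m = 20:25 Jun 19, 2015.
The incident is resolved: 20:25 Jun 19, 2015 + 5h = 01:25 Jun 20, 2015.
The postmortem is published: 01:25 Jun 20, 2015 + 6h50m = 08:15 Jun 20, 2015.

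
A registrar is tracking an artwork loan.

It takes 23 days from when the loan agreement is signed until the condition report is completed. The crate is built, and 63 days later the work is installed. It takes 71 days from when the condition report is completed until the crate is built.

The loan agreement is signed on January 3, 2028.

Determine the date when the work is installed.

The loan agreement is signed: Jan 3, 2028.
The condition report is completed: Jan 3, 2028 + 23 days = Jan 26, 2028.
The crate is built: Jan 26, 2028 + 71 days = Apr 6, 2028.
The work is installed: Apr 6, 2028 + 63 days = Jun 8, 2028.

June 8, 2028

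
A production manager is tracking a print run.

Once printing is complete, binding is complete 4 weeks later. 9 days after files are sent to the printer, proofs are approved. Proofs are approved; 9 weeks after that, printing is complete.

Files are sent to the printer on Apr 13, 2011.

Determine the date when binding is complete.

Jul 22, 2011

Files are sent to the printer: Apr 13, 2011.
Proofs are approved: Apr 13, 2011 + 9 days = Apr 22, 2011.
Printing is complete: Apr 22, 2011 + 9 weeks = Jun 24, 2011.
Binding is complete: Jun 24, 2011 + 4 weeks = Jul 22, 2011.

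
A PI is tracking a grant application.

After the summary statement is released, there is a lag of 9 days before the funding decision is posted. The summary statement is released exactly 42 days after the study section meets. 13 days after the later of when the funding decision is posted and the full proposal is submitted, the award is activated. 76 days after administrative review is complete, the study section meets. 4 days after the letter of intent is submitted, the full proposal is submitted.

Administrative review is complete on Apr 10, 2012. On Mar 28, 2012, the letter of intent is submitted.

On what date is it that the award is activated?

Administrative review is complete: Apr 10, 2012.
The study section meets: Apr 10, 2012 + 76 days = Jun 25, 2012.
The summary statement is released: Jun 25, 2012 + 42 days = Aug 6, 2012.
The funding decision is posted: Aug 6, 2012 + 9 days = Aug 15, 2012.
The letter of intent is submitted: Mar 28, 2012.
The full proposal is submitted: Mar 28, 2012 + 4 days = Apr 1, 2012.
Both prerequisites met — the funding decision is posted (Aug 15, 2012), the full proposal is submitted (Apr 1, 2012); the later is Aug 15, 2012.
The award is activated: Aug 15, 2012 + 13 days = Aug 28, 2012.

Aug 28, 2012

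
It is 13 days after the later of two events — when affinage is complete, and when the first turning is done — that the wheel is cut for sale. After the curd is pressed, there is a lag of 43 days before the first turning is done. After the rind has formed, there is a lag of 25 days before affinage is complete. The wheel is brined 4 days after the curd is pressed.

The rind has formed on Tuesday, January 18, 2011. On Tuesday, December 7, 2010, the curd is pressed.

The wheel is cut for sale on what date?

The rind has formed: Jan 18, 2011.
Affinage is complete: Jan 18, 2011 + 25 days = Feb 12, 2011.
The curd is pressed: Dec 7, 2010.
The first turning is done: Dec 7, 2010 + 43 days = Jan 19, 2011.
Both prerequisites met — affinage is complete (Feb 12, 2011), the first turning is done (Jan 19, 2011); the later is Feb 12, 2011.
The wheel is cut for sale: Feb 12, 2011 + 13 days = Feb 25, 2011.

Friday, February 25, 2011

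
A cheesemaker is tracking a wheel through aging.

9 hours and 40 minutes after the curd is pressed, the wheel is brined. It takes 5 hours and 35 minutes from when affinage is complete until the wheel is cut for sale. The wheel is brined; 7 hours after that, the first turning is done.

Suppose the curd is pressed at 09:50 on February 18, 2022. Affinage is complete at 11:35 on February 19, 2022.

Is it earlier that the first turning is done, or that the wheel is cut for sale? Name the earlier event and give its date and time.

The first turning is done — 02:30 on February 19, 2022

The curd is pressed: 09:50 Feb 18, 2022.
The wheel is brined: 09:50 Feb 18, 2022 + 9h40m = 19:30 Feb 18, 2022.
The first turning is done: 19:30 Feb 18, 2022 + 7h = 02:30 Feb 19, 2022.
Affinage is complete: 11:35 Feb 19, 2022.
The wheel is cut for sale: 11:35 Feb 19, 2022 + 5h35m = 17:10 Feb 19, 2022.
Comparing: the first turning is done at 02:30 Feb 19, 2022 vs the wheel is cut for sale at 17:10 Feb 19, 2022. Earlier: the first turning is done.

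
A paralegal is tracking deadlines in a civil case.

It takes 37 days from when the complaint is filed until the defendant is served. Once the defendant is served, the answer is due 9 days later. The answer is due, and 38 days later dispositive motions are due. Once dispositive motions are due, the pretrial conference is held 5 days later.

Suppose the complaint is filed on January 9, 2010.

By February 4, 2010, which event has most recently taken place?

The complaint is filed: Jan 9, 2010.
The defendant is served: Jan 9, 2010 + 37 days = Feb 15, 2010.
The answer is due: Feb 15, 2010 + 9 days = Feb 24, 2010.
Dispositive motions are due: Feb 24, 2010 + 38 days = Apr 3, 2010.
The pretrial conference is held: Apr 3, 2010 + 5 days = Apr 8, 2010.
Feb 4, 2010 falls between when the complaint is filed (Jan 9, 2010) and when the defendant is served (Feb 15, 2010).

The complaint is filed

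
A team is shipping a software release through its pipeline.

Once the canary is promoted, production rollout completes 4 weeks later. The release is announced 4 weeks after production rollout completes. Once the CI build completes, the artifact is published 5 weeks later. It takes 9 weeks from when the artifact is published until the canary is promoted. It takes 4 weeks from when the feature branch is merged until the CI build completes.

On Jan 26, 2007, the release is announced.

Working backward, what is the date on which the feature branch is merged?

Jul 28, 2006

The release is announced: Jan 26, 2007.
Production rollout completes: Jan 26, 2007 − 4 weeks = Dec 29, 2006.
The canary is promoted: Dec 29, 2006 − 4 weeks = Dec 1, 2006.
The artifact is published: Dec 1, 2006 − 9 weeks = Sep 29, 2006.
The CI build completes: Sep 29, 2006 − 5 weeks = Aug 25, 2006.
The feature branch is merged: Aug 25, 2006 − 4 weeks = Jul 28, 2006.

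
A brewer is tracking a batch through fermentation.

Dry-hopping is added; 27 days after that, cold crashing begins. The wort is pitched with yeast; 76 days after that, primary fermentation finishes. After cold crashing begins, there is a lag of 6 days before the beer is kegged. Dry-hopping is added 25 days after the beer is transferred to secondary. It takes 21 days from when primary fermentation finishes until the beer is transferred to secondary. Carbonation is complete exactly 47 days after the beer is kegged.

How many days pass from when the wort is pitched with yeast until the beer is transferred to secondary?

Causal path: the wort is pitched with yeast → primary fermentation finishes → the beer is transferred to secondary.
Total delay along the path: 76 + 21 = 97 days.

97 days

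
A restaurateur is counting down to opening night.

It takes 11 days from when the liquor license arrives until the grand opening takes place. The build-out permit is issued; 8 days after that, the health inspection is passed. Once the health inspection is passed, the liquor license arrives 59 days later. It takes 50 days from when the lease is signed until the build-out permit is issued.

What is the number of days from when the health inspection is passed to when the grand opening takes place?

Causal path: the health inspection is passed → the liquor license arrives → the grand opening takes place.
Total delay along the path: 59 + 11 = 70 days.

70 days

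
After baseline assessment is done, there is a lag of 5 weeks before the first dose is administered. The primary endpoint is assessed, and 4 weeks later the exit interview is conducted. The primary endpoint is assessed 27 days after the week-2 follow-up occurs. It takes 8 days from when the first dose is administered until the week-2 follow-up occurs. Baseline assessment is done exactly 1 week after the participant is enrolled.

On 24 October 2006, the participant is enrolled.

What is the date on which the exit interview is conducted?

The participant is enrolled: Oct 24, 2006.
Baseline assessment is done: Oct 24, 2006 + 1 week = Oct 31, 2006.
The first dose is administered: Oct 31, 2006 + 5 weeks = Dec 5, 2006.
The week-2 follow-up occurs: Dec 5, 2006 + 8 days = Dec 13, 2006.
The primary endpoint is assessed: Dec 13, 2006 + 27 days = Jan 9, 2007.
The exit interview is conducted: Jan 9, 2007 + 4 weeks = Feb 6, 2007.

6 February 2007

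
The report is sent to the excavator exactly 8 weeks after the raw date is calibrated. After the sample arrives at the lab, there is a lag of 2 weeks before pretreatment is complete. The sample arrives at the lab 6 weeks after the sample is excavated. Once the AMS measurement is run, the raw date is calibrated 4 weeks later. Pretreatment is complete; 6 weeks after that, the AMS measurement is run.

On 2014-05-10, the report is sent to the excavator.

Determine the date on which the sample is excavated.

The report is sent to the excavator: May 10, 2014.
The raw date is calibrated: May 10, 2014 − 8 weeks = Mar 15, 2014.
The AMS measurement is run: Mar 15, 2014 − 4 weeks = Feb 15, 2014.
Pretreatment is complete: Feb 15, 2014 − 6 weeks = Jan 4, 2014.
The sample arrives at the lab: Jan 4, 2014 − 2 weeks = Dec 21, 2013.
The sample is excavated: Dec 21, 2013 − 6 weeks = Nov 9, 2013.

2013-11-09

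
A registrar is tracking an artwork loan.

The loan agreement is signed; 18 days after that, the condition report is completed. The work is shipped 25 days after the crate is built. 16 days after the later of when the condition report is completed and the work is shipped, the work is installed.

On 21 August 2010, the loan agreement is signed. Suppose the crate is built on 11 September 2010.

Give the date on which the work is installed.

22 October 2010

The loan agreement is signed: Aug 21, 2010.
The condition report is completed: Aug 21, 2010 + 18 days = Sep 8, 2010.
The crate is built: Sep 11, 2010.
The work is shipped: Sep 11, 2010 + 25 days = Oct 6, 2010.
Both prerequisites met — the condition report is completed (Sep 8, 2010), the work is shipped (Oct 6, 2010); the later is Oct 6, 2010.
The work is installed: Oct 6, 2010 + 16 days = Oct 22, 2010.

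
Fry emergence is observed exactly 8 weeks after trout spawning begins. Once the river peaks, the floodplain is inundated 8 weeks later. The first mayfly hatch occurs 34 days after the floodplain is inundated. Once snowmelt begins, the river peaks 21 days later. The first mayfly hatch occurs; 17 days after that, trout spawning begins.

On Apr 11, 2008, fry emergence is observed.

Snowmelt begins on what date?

Fry emergence is observed: Apr 11, 2008.
Trout spawning begins: Apr 11, 2008 − 8 weeks = Feb 15, 2008.
The first mayfly hatch occurs: Feb 15, 2008 − 17 days = Jan 29, 2008.
The floodplain is inundated: Jan 29, 2008 − 34 days = Dec 26, 2007.
The river peaks: Dec 26, 2007 − 8 weeks = Oct 31, 2007.
Snowmelt begins: Oct 31, 2007 − 21 days = Oct 10, 2007.

Oct 10, 2007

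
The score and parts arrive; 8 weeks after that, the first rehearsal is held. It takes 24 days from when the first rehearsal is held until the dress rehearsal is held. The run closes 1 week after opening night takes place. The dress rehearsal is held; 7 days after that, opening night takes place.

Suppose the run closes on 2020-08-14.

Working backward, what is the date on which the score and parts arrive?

2020-05-12

The run closes: Aug 14, 2020.
Opening night takes place: Aug 14, 2020 − 1 week = Aug 7, 2020.
The dress rehearsal is held: Aug 7, 2020 − 7 days = Jul 31, 2020.
The first rehearsal is held: Jul 31, 2020 − 24 days = Jul 7, 2020.
The score and parts arrive: Jul 7, 2020 − 8 weeks = May 12, 2020.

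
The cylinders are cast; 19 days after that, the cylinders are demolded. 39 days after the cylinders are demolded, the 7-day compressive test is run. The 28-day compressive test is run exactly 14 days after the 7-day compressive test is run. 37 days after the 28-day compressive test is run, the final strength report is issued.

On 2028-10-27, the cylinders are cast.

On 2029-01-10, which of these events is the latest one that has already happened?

The cylinders are cast: Oct 27, 2028.
The cylinders are demolded: Oct 27, 2028 + 19 days = Nov 15, 2028.
The 7-day compressive test is run: Nov 15, 2028 + 39 days = Dec 24, 2028.
The 28-day compressive test is run: Dec 24, 2028 + 14 days = Jan 7, 2029.
The final strength report is issued: Jan 7, 2029 + 37 days = Feb 13, 2029.
Jan 10, 2029 falls between when the 28-day compressive test is run (Jan 7, 2029) and when the final strength report is issued (Feb 13, 2029).

The 28-day compressive test is run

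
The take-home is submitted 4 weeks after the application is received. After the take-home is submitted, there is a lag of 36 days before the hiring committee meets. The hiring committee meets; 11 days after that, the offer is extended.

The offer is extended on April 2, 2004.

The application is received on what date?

January 18, 2004

The offer is extended: Apr 2, 2004.
The hiring committee meets: Apr 2, 2004 − 11 days = Mar 22, 2004.
The take-home is submitted: Mar 22, 2004 − 36 days = Feb 15, 2004.
The application is received: Feb 15, 2004 − 4 weeks = Jan 18, 2004.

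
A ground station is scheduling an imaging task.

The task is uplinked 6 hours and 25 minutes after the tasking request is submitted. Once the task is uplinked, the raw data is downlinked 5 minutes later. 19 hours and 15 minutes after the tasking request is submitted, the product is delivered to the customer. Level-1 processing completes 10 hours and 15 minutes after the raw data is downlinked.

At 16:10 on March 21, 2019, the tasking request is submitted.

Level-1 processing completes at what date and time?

The tasking request is submitted: 16:10 Mar 21, 2019.
The task is uplinked: 16:10 Mar 21, 2019 + 6h25m = 22:35 Mar 21, 2019.
The raw data is downlinked: 22:35 Mar 21, 2019 + 5m = 22:40 Mar 21, 2019.
Level-1 processing completes: 22:40 Mar 21, 2019 + 10h15m = 08:55 Mar 22, 2019.

08:55 on March 22, 2019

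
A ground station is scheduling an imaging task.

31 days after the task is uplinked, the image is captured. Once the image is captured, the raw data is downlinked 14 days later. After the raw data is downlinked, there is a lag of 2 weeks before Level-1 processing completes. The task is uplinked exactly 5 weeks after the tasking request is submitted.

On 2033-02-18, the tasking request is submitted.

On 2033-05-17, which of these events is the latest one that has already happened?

The tasking request is submitted: Feb 18, 2033.
The task is uplinked: Feb 18, 2033 + 5 weeks = Mar 25, 2033.
The image is captured: Mar 25, 2033 + 31 days = Apr 25, 2033.
The raw data is downlinked: Apr 25, 2033 + 14 days = May 9, 2033.
Level-1 processing completes: May 9, 2033 + 2 weeks = May 23, 2033.
May 17, 2033 falls between when the raw data is downlinked (May 9, 2033) and when Level-1 processing completes (May 23, 2033).

The raw data is downlinked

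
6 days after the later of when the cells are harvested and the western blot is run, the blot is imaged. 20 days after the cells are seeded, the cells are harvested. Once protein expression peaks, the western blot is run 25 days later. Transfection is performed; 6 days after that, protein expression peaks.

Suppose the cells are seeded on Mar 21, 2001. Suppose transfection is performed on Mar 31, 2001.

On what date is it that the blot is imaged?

The cells are seeded: Mar 21, 2001.
The cells are harvested: Mar 21, 2001 + 20 days = Apr 10, 2001.
Transfection is performed: Mar 31, 2001.
Protein expression peaks: Mar 31, 2001 + 6 days = Apr 6, 2001.
The western blot is run: Apr 6, 2001 + 25 days = May 1, 2001.
Both prerequisites met — the cells are harvested (Apr 10, 2001), the western blot is run (May 1, 2001); the later is May 1, 2001.
The blot is imaged: May 1, 2001 + 6 days = May 7, 2001.

May 7, 2001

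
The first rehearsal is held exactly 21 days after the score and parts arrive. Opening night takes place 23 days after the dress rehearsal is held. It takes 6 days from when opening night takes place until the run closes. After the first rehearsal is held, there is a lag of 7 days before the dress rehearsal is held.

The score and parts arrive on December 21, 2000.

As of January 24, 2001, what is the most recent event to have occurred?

The score and parts arrive: Dec 21, 2000.
The first rehearsal is held: Dec 21, 2000 + 21 days = Jan 11, 2001.
The dress rehearsal is held: Jan 11, 2001 + 7 days = Jan 18, 2001.
Opening night takes place: Jan 18, 2001 + 23 days = Feb 10, 2001.
The run closes: Feb 10, 2001 + 6 days = Feb 16, 2001.
Jan 24, 2001 falls between when the dress rehearsal is held (Jan 18, 2001) and when opening night takes place (Feb 10, 2001).

The dress rehearsal is held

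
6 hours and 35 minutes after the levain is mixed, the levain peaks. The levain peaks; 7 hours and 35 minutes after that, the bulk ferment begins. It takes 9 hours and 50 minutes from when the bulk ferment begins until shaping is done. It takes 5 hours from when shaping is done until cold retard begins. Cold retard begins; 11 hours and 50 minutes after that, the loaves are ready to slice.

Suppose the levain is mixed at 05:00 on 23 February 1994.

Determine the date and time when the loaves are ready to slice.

21:50 on 24 February 1994

The levain is mixed: 05:00 Feb 23, 1994.
The levain peaks: 05:00 Feb 23, 1994 + 6h35m = 11:35 Feb 23, 1994.
The bulk ferment begins: 11:35 Feb 23, 1994 + 7h35m = 19:10 Feb 23, 1994.
Shaping is done: 19:10 Feb 23, 1994 + 9h50m = 05:00 Feb 24, 1994.
Cold retard begins: 05:00 Feb 24, 1994 + 5h = 10:00 Feb 24, 1994.
The loaves are ready to slice: 10:00 Feb 24, 1994 + 11h50m = 21:50 Feb 24, 1994.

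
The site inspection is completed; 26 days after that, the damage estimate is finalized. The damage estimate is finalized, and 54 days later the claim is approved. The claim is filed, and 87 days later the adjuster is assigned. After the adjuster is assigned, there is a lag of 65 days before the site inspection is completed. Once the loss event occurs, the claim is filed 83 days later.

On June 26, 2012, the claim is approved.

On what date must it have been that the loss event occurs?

August 16, 2011

The claim is approved: Jun 26, 2012.
The damage estimate is finalized: Jun 26, 2012 − 54 days = May 3, 2012.
The site inspection is completed: May 3, 2012 − 26 days = Apr 7, 2012.
The adjuster is assigned: Apr 7, 2012 − 65 days = Feb 2, 2012.
The claim is filed: Feb 2, 2012 − 87 days = Nov 7, 2011.
The loss event occurs: Nov 7, 2011 − 83 days = Aug 16, 2011.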